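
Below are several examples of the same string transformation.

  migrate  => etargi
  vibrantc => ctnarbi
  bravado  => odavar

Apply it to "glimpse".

espmil

The transformation: reverse the string, then delete the last character.
Starting from "glimpse": after the first operation, "espmilg"; after the second, "espmil".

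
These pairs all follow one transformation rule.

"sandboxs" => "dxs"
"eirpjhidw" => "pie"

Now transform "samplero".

The pattern: keep one character in every 3, starting at position 1 (positions 1st, 4th, 7th, ...), then move the first character to the end.
Starting from "samplero": after the first operation, "spr"; after the second, "prs".

prs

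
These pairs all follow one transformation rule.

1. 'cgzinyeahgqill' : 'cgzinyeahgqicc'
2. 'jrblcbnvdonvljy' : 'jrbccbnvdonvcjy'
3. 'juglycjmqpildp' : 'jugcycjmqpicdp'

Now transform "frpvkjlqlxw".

The rule is to replace every "l" with "c".
"frpvkjlqlxw" → "frpvkjcqcxw".

frpvkjcqcxw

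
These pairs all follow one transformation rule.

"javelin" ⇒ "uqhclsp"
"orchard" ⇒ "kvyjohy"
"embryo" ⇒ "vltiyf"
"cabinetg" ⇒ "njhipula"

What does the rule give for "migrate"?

Each output is the input with this applied: move the last character to the front, then shift every letter 7 places forward in the alphabet (wrapping around).
Applying both steps to "migrate": "emigrat", then "ltpnyha".

ltpnyha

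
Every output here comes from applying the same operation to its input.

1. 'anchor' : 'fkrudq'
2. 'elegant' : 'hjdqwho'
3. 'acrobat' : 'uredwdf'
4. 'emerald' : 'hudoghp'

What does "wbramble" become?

udpeohze

Each output is the input with this applied: move the first 2 characters to the end (rotate left by 2), then shift every letter 3 places forward in the alphabet (wrapping around).
On "wbramble": the first step gives "ramblewb", and the second then gives "udpeohze".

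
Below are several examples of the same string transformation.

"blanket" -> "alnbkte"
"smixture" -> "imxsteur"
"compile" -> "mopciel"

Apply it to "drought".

In each case the input is transformed by: move the first 2 characters to the end (rotate left by 2), then take characters alternately from the front and the back (1st, last, 2nd, 2nd-last, ...).
"drought" → "oughtdr" → "orudgth".

orudgth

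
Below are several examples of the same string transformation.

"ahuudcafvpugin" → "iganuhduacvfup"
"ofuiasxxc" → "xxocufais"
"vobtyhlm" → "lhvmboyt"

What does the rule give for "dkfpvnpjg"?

jpdgfkvpn

Each output is the input with this applied: move the last 3 characters to the front (rotate right by 3), then swap each adjacent pair of characters (1↔2, 3↔4, ...).
"dkfpvnpjg" → "jpdgfkvpn".
(Check on "vobtyhlm": → "hlmvobty" → "lhvmboyt" ✓)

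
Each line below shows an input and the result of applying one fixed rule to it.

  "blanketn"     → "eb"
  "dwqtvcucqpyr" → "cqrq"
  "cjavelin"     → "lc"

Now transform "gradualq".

Looking at the pairs, the operation is to move the first 3 characters to the end (rotate left by 3), then keep one character in every 3, starting at position 3 (positions 3rd, 6th, 9th, ...).
On "gradualq": the first step gives "dualqgra", and the second then gives "ag".

ag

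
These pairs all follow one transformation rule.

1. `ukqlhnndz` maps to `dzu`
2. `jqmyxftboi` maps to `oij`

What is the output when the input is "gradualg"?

lgg

In each case the input is transformed by: move the last 2 characters to the front (rotate right by 2), then keep only the first 3 characters.
On "gradualg": the first step gives "lggradua", and the second then gives "lgg".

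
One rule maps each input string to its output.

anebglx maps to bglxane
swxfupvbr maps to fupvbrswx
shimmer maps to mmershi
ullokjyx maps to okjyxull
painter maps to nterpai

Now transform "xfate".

texfa

What's happening: move the first 3 characters to the end (rotate left by 3).
Doing the same to "xfate": "texfa".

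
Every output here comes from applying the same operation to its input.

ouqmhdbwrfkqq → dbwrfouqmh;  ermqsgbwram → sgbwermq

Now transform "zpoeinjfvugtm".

Each output is the input with this applied: delete the last 3 characters, then swap the front and back halves of the string.
Starting from "zpoeinjfvugtm": after the first operation, "zpoeinjfvu"; after the second, "njfvuzpoei".

njfvuzpoei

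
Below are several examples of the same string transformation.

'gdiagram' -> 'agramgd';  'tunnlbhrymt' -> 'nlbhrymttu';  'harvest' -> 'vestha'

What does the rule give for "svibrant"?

Looking at the pairs, the operation is to move the first 2 characters to the end (rotate left by 2), then delete the first character.
"svibrant" → "brantsv".

brantsv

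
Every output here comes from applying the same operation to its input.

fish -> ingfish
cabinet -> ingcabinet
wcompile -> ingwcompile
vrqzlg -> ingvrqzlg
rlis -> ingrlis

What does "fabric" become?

Looking at the pairs, the operation is to prepend "ing".
On "fabric" that produces "ingfabric".

ingfabric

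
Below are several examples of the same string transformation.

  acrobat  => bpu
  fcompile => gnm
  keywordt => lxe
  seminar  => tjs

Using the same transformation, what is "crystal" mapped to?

dtm

In each case the input is transformed by: shift every letter 1 place forward in the alphabet (wrapping around), then keep one character in every 3, starting at position 1 (positions 1st, 4th, 7th, ...).
Starting from "crystal": after the first operation, "dsztubm"; after the second, "dtm".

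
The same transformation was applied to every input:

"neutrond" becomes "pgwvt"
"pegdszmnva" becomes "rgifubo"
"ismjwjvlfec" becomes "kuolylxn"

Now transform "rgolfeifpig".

The rule is to delete the last 3 characters, then shift every letter 2 places forward in the alphabet (wrapping around).
For "rgolfeifpig" the result is "tiqnhgkh".
(Check on "pegdszmnva": → "pegdszm" → "rgifubo" ✓)

tiqnhgkh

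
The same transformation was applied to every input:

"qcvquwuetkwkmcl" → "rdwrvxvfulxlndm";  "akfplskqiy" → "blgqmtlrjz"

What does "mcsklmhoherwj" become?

In each case the input is transformed by: shift every letter 1 place forward in the alphabet (wrapping around).
Applying that to "mcsklmhoherwj" gives "ndtlmnipifsxk".

ndtlmnipifsxk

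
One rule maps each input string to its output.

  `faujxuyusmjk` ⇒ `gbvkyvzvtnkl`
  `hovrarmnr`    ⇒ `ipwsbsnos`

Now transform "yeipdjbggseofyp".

zfjqekchhtfpgzq

Looking at the pairs, the operation is to shift every letter 1 place forward in the alphabet (wrapping around).
So "yeipdjbggseofyp" becomes "zfjqekchhtfpgzq".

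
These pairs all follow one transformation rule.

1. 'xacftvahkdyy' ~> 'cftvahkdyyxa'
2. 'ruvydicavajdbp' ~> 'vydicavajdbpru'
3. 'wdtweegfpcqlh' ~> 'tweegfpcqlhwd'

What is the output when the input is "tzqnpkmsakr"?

Looking at the pairs, the operation is to move the first 2 characters to the end (rotate left by 2).
Doing the same to "tzqnpkmsakr": "qnpkmsakrtz".

qnpkmsakrtz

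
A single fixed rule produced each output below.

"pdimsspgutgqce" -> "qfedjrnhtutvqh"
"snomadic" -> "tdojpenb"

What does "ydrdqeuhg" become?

The rule is to take characters alternately from the front and the back (1st, last, 2nd, 2nd-last, ...), then shift every letter 1 place forward in the alphabet (wrapping around).
On "ydrdqeuhg": the first step gives "ygdhrudeq", and the second then gives "zheisvefr".

zheisvefr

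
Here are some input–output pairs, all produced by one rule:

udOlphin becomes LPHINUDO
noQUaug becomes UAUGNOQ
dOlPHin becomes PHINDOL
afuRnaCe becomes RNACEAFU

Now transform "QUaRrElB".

Each output is the input with this applied: move the first 3 characters to the end (rotate left by 3), then convert every letter to uppercase.
"QUaRrElB" → "RrElBQUa" → "RRELBQUA".

RRELBQUA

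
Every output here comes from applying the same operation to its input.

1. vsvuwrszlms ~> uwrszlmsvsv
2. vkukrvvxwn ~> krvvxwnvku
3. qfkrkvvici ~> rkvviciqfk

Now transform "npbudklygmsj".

udklygmsjnpb

In each case the input is transformed by: move the first 3 characters to the end (rotate left by 3).
Doing the same to "npbudklygmsj": "udklygmsjnpb".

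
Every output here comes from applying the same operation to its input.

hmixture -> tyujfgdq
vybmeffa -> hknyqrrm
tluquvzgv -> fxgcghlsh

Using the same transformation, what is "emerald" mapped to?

qyqdmxp

In each case the input is transformed by: shift every letter 12 places forward in the alphabet (wrapping around).
"emerald" → "qyqdmxp".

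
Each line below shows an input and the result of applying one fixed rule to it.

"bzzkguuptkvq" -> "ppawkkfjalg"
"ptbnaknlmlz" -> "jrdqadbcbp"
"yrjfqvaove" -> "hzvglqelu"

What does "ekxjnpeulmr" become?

In each case the input is transformed by: shift every letter 10 places backward in the alphabet (wrapping around), then delete the first character.
On "ekxjnpeulmr": the first step gives "uanzdfukbch", and the second then gives "anzdfukbch".

anzdfukbch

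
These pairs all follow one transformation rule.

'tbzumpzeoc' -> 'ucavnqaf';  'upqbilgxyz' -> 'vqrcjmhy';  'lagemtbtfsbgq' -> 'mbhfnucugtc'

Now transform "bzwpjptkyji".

The pattern: delete the last 2 characters, then shift every letter 1 place forward in the alphabet (wrapping around).
Starting from "bzwpjptkyji": after the first operation, "bzwpjptky"; after the second, "caxqkqulz".

caxqkqulz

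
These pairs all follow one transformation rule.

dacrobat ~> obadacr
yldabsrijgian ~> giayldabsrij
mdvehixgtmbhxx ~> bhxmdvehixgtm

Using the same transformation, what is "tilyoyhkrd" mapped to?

hkrtilyoy

Looking at the pairs, the operation is to delete the last character, then move the last 3 characters to the front (rotate right by 3).
Applying both steps to "tilyoyhkrd": "tilyoyhkr", then "hkrtilyoy".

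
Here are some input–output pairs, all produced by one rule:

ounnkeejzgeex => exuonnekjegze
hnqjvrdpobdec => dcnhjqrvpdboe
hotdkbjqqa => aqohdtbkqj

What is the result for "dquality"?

The pattern: swap each adjacent pair of characters (1↔2, 3↔4, ...), then move the last 2 characters to the front (rotate right by 2).
Applying both steps to "dquality": "qdauilyt", then "ytqdauil".

ytqdauil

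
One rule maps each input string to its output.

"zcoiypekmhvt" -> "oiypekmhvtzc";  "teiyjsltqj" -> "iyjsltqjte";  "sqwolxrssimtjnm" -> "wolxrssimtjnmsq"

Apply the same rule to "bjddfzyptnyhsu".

ddfzyptnyhsubj

The transformation: move the first 2 characters to the end (rotate left by 2).
Doing the same to "bjddfzyptnyhsu": "ddfzyptnyhsubj".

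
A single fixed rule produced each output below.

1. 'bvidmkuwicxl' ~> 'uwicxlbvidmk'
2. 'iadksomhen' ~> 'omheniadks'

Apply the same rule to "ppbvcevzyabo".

vzyaboppbvce

Rule — swap the front and back halves of the string.
Applying that to "ppbvcevzyabo" gives "vzyaboppbvce".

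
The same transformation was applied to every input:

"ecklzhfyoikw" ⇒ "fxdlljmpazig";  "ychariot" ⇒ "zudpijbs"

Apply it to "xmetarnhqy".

yznrfiuobs

In each case the input is transformed by: shift every letter 1 place forward in the alphabet (wrapping around), then take characters alternately from the front and the back (1st, last, 2nd, 2nd-last, ...).
On "xmetarnhqy": the first step gives "ynfubsoirz", and the second then gives "yznrfiuobs".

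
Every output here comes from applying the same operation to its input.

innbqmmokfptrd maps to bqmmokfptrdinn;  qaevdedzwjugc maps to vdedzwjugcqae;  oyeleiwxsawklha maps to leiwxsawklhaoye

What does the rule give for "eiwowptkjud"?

owptkjudeiw

Looking at the pairs, the operation is to move the first 3 characters to the end (rotate left by 3).
"eiwowptkjud" → "owptkjudeiw".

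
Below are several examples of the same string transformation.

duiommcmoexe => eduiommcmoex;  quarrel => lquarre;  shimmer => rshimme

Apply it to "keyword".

The rule is to move the last character to the front.
"keyword" → "dkeywor".

dkeywor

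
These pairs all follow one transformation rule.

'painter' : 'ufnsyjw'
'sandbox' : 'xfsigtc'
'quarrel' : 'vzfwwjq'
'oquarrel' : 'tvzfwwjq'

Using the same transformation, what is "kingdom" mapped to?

Looking at the pairs, the operation is to shift every letter 5 places forward in the alphabet (wrapping around).
Applying that to "kingdom" gives "pnslitr".

pnslitr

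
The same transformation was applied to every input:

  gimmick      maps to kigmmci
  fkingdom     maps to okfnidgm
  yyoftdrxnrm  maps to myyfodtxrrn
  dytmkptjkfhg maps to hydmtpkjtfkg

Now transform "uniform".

mnufiro

Looking at the pairs, the operation is to swap each adjacent pair of characters (1↔2, 3↔4, ...), then move the last character to the front.
"uniform" → "nufirom" → "mnufiro".
(Check on "dytmkptjkfhg": → "ydmtpkjtfkgh" → "hydmtpkjtfkg" ✓)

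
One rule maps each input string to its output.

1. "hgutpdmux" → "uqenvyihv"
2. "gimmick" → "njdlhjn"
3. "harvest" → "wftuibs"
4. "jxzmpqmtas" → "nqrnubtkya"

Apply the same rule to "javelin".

fmjokbw

What's happening: shift every letter 1 place forward in the alphabet (wrapping around), then move the first 3 characters to the end (rotate left by 3).
Doing the same to "javelin": "fmjokbw".
(Check on "hgutpdmux": → "ihvuqenvy" → "uqenvyihv" ✓)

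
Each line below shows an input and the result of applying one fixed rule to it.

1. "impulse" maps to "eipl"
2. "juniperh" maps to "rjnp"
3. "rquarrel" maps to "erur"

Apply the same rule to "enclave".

Rule — keep every other character starting from the first (positions 1st, 3rd, 5th, ...), then move the last character to the front.
So "enclave" becomes "eeca".
(Check on "juniperh": → "jnpr" → "rjnp" ✓)

eeca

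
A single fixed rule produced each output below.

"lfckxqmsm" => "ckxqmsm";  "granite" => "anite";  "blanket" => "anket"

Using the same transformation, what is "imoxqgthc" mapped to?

oxqgthc

Each output is the input with this applied: delete the first 2 characters.
Doing the same to "imoxqgthc": "oxqgthc".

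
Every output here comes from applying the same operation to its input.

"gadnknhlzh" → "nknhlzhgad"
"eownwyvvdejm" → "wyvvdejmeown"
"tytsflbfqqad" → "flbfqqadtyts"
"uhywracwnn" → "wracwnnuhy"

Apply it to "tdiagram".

The rule is to swap the front and back halves of the string, then move the last 2 characters to the front (rotate right by 2).
Applying both steps to "tdiagram": "gramtdia", then "iagramtd".

iagramtd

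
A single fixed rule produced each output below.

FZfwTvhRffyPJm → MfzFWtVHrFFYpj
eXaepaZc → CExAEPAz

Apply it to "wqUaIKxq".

In each case the input is transformed by: flip the case of every letter, then move the last character to the front.
"wqUaIKxq" → "WQuAikXQ" → "QWQuAikX".

QWQuAikX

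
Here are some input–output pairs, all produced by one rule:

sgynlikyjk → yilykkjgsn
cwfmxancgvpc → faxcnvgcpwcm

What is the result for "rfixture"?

Each output is the input with this applied: swap each adjacent pair of characters (1↔2, 3↔4, ...), then move the first 3 characters to the end (rotate left by 3).
Doing the same to "rfixture": "iuterfrx".

iuterfrx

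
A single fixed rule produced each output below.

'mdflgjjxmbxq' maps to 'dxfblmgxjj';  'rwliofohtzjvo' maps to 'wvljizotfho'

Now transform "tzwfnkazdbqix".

What's happening: take characters alternately from the front and the back (1st, last, 2nd, 2nd-last, ...), then delete the first 2 characters.
For "tzwfnkazdbqix", step one produces "txziwqfbndkza"; step two turns that into "ziwqfbndkza".

ziwqfbndkza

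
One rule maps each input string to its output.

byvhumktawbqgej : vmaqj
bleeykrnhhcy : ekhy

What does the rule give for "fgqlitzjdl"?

The pattern: keep one character in every 3, starting at position 3 (positions 3rd, 6th, 9th, ...).
"fgqlitzjdl" → "qtd".

qtd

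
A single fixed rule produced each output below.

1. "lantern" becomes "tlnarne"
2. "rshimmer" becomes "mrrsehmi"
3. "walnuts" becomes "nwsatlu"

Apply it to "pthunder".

nprtehdu

Rule — take characters alternately from the front and the back (1st, last, 2nd, 2nd-last, ...), then move the last character to the front.
Working it through for "pthunder": intermediate "prtehdun", final "nprtehdu".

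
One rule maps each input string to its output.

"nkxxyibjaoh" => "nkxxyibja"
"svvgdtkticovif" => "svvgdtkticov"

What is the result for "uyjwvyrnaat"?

uyjwvyrna

Rule — delete the last 2 characters.
"uyjwvyrnaat" → "uyjwvyrna".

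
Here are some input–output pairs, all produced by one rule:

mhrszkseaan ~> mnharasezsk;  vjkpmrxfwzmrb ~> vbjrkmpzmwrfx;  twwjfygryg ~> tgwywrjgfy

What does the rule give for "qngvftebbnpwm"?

qmnwgpvnfbtbe

The pattern: take characters alternately from the front and the back (1st, last, 2nd, 2nd-last, ...).
For "qngvftebbnpwm" the result is "qmnwgpvnfbtbe".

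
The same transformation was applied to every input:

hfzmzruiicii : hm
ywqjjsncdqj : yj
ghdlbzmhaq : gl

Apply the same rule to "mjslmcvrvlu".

ml

Each output is the input with this applied: keep one character in every 3, starting at position 1 (positions 1st, 4th, 7th, ...), then delete the last 2 characters.
For "mjslmcvrvlu" the result is "ml".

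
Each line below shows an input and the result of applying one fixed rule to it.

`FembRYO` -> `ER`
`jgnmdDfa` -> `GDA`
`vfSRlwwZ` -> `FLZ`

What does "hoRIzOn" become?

OZ

The pattern: keep one character in every 3, starting at position 2 (positions 2nd, 5th, 8th, ...), then convert every letter to uppercase.
"hoRIzOn" → "oz" → "OZ".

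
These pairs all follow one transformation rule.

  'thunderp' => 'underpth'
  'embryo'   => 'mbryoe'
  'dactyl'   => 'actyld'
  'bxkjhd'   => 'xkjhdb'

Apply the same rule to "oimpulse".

mpulseoi

What's happening: swap the front and back halves of the string, then move the last 2 characters to the front (rotate right by 2).
Working it through for "oimpulse": intermediate "ulseoimp", final "mpulseoi".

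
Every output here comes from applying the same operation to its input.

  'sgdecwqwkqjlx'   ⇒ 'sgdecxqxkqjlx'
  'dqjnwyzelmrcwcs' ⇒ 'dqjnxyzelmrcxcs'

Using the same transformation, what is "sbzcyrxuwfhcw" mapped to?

sbzcyrxuxfhcx

Each output is the input with this applied: replace every "w" with "x".
On "sbzcyrxuwfhcw" that produces "sbzcyrxuxfhcx".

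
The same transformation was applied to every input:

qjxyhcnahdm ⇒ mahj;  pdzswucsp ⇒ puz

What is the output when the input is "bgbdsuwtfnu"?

Rule — reverse the string, then keep one character in every 3, starting at position 1 (positions 1st, 4th, 7th, ...).
Starting from "bgbdsuwtfnu": after the first operation, "unftwusdbgb"; after the second, "utsg".

utsg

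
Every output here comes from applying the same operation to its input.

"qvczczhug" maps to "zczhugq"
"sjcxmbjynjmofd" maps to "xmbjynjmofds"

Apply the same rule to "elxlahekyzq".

What's happening: move the first character to the end, then delete the first 2 characters.
On "elxlahekyzq": the first step gives "lxlahekyzqe", and the second then gives "lahekyzqe".

lahekyzqe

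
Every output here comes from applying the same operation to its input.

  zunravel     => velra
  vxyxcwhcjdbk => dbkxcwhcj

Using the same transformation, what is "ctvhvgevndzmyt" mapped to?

Each output is the input with this applied: delete the first 3 characters, then move the last 3 characters to the front (rotate right by 3).
"ctvhvgevndzmyt" → "mythvgevndz".

mythvgevndz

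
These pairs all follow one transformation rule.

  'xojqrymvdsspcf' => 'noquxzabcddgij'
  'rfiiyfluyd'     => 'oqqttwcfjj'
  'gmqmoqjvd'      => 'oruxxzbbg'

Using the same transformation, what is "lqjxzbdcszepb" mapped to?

What's happening: sort the characters into alphabetical order, then shift every letter 11 places forward in the alphabet (wrapping around).
Applying both steps to "lqjxzbdcszepb": "bbcdejlpqsxzz", then "mmnopuwabdikk".
(Check on "xojqrymvdsspcf": → "cdfjmopqrssvxy" → "noquxzabcddgij" ✓)

mmnopuwabdikk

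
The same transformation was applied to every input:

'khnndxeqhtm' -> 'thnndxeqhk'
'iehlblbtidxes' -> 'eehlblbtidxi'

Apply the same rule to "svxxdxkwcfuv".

uvxxdxkwcfs

Rule — delete the last character, then swap the first and last characters.
"svxxdxkwcfuv" → "svxxdxkwcfu" → "uvxxdxkwcfs".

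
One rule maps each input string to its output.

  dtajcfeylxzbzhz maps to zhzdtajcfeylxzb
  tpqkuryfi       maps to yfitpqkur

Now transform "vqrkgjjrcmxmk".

xmkvqrkgjjrcm

Rule — move the last 3 characters to the front (rotate right by 3).
On "vqrkgjjrcmxmk" that produces "xmkvqrkgjjrcm".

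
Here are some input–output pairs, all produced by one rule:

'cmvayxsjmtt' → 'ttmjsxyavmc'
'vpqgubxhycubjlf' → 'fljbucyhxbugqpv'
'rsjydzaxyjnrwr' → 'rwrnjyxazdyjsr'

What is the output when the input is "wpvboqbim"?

In each case the input is transformed by: reverse the string.
So "wpvboqbim" becomes "mibqobvpw".

mibqobvpw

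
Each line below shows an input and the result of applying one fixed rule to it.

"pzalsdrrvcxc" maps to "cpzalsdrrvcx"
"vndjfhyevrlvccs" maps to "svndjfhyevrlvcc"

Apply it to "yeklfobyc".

The transformation: move the last character to the front.
For "yeklfobyc" the result is "cyeklfoby".

cyeklfoby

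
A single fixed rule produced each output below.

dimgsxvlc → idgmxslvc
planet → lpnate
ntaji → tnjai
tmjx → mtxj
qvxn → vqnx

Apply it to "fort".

What's happening: swap each adjacent pair of characters (1↔2, 3↔4, ...).
"fort" → "oftr".

oftr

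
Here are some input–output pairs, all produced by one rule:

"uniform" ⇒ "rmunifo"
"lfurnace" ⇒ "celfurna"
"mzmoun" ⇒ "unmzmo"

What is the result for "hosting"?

nghosti

The pattern: move the last 2 characters to the front (rotate right by 2).
"hosting" → "nghosti".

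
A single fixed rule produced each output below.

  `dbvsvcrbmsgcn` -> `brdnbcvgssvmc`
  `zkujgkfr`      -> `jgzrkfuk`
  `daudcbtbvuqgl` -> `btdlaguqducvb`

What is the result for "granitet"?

nigtreat

In each case the input is transformed by: take characters alternately from the front and the back (1st, last, 2nd, 2nd-last, ...), then move the last 2 characters to the front (rotate right by 2).
Working it through for "granitet": intermediate "gtreatni", final "nigtreat".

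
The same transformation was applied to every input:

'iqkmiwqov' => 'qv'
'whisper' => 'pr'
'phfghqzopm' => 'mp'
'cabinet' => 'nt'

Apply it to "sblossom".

mo

The rule is to swap each adjacent pair of characters (1↔2, 3↔4, ...), then keep only the last 2 characters.
Starting from "sblossom": after the first operation, "bsolssmo"; after the second, "mo".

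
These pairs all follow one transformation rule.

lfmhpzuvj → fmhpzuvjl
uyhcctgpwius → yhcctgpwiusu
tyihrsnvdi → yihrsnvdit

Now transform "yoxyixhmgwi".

In each case the input is transformed by: move the first character to the end.
Applying that to "yoxyixhmgwi" gives "oxyixhmgwiy".

oxyixhmgwiy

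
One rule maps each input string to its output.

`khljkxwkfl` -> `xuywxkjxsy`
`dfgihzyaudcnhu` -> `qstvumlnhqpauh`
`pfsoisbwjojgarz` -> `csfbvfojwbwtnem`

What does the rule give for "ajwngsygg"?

nwjatfltt

Looking at the pairs, the operation is to shift every letter 13 places forward in the alphabet (wrapping around) — i.e. ROT13.
Applying that to "ajwngsygg" gives "nwjatfltt".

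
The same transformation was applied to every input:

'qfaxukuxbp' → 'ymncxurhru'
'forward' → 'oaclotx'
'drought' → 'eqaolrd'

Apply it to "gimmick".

zhdfjjf

The rule is to move the last 2 characters to the front (rotate right by 2), then shift every letter 3 places backward in the alphabet (wrapping around).
On "gimmick": the first step gives "ckgimmi", and the second then gives "zhdfjjf".
(Check on "forward": → "rdforwa" → "oaclotx" ✓)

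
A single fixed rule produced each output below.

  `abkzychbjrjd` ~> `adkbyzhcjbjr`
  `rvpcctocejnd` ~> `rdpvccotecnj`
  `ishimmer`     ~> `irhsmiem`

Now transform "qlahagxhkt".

qtalahxgkh

The pattern: move the last character to the front, then swap each adjacent pair of characters (1↔2, 3↔4, ...).
Starting from "qlahagxhkt": after the first operation, "tqlahagxhk"; after the second, "qtalahxgkh".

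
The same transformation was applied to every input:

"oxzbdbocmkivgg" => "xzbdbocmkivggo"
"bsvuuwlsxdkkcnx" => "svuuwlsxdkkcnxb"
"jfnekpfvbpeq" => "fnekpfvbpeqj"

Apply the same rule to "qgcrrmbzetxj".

The transformation: move the first character to the end.
"qgcrrmbzetxj" → "gcrrmbzetxjq".

gcrrmbzetxjq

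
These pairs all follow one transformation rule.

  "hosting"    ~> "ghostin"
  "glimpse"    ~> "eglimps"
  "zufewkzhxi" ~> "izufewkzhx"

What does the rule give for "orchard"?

dorchar

What's happening: move the last character to the front.
For "orchard" the result is "dorchar".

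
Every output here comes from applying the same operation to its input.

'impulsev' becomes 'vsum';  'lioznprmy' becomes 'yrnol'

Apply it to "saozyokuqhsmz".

zsqkyos

What's happening: reverse the string, then keep every other character starting from the first (positions 1st, 3rd, 5th, ...).
Applying that to "saozyokuqhsmz" gives "zsqkyos".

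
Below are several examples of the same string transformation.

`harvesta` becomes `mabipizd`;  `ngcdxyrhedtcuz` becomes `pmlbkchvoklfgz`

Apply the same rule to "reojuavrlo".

idztwzmwrc

Looking at the pairs, the operation is to shift every letter 8 places forward in the alphabet (wrapping around), then swap the front and back halves of the string.
For "reojuavrlo", step one produces "zmwrcidztw"; step two turns that into "idztwzmwrc".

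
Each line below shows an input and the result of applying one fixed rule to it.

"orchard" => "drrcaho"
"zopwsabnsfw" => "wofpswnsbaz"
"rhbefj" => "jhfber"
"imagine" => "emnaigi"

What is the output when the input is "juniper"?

ruenpij

The rule is to take characters alternately from the front and the back (1st, last, 2nd, 2nd-last, ...), then move the first character to the end.
On "juniper" that produces "ruenpij".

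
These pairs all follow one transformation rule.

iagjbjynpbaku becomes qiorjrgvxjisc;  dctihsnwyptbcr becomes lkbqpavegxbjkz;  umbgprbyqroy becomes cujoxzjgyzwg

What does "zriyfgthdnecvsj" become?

The transformation: shift every letter 8 places forward in the alphabet (wrapping around).
"zriyfgthdnecvsj" → "hzqgnobplvmkdar".

hzqgnobplvmkdar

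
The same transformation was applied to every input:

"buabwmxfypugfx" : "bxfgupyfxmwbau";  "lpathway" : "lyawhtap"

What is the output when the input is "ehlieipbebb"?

ebbebpieilh

Looking at the pairs, the operation is to move the first character to the end, then reverse the string.
Working it through for "ehlieipbebb": intermediate "hlieipbebbe", final "ebbebpieilh".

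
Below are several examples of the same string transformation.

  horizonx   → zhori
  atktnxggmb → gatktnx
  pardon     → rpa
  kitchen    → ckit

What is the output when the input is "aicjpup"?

jaic

The transformation: delete the last 3 characters, then move the last character to the front.
Applying both steps to "aicjpup": "aicj", then "jaic".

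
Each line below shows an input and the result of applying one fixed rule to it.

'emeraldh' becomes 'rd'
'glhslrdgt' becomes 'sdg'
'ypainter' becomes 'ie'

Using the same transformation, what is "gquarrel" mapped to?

The rule is to move the first character to the end, then keep one character in every 3, starting at position 3 (positions 3rd, 6th, 9th, ...).
On "gquarrel": the first step gives "quarrelg", and the second then gives "ae".

ae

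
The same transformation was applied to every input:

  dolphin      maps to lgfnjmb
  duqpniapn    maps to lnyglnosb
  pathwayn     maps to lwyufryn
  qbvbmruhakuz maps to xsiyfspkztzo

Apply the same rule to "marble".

The pattern: reverse the string, then shift every letter 2 places backward in the alphabet (wrapping around).
Starting from "marble": after the first operation, "elbram"; after the second, "cjzpyk".

cjzpyk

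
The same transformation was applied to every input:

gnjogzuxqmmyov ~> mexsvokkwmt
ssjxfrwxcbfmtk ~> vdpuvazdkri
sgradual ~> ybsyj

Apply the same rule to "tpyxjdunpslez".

The rule is to shift every letter 2 places backward in the alphabet (wrapping around), then delete the first 3 characters.
Applying both steps to "tpyxjdunpslez": "rnwvhbslnqjcx", then "vhbslnqjcx".

vhbslnqjcx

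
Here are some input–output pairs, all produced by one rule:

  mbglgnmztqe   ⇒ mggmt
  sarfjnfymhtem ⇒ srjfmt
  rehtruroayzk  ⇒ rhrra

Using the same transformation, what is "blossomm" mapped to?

bos

The pattern: keep every other character starting from the first (positions 1st, 3rd, 5th, ...), then delete the last character.
Starting from "blossomm": after the first operation, "bosm"; after the second, "bos".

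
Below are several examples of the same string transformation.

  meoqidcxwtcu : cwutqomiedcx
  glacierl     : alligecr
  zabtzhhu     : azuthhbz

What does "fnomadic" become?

What's happening: sort the characters into reverse alphabetical order, then swap the first and last characters.
On "fnomadic": the first step gives "onmifdca", and the second then gives "anmifdco".
(Check on "zabtzhhu": → "zzuthhba" → "azuthhbz" ✓)

anmifdco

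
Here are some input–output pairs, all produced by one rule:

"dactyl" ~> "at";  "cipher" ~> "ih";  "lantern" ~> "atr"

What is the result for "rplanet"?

What's happening: delete the last character, then keep every other character starting from the second (positions 2nd, 4th, 6th, ...).
Starting from "rplanet": after the first operation, "rplane"; after the second, "pae".

pae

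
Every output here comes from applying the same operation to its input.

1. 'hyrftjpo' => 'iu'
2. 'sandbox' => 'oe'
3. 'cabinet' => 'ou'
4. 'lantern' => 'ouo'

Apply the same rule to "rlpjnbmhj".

oi

The transformation: shift every letter 1 place forward in the alphabet (wrapping around), then keep only the vowels.
Working it through for "rlpjnbmhj": intermediate "smqkocnik", final "oi".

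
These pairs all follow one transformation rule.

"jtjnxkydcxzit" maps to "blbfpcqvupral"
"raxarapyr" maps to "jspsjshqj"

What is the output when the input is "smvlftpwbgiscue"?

The pattern: shift every letter 8 places backward in the alphabet (wrapping around).
"smvlftpwbgiscue" → "kendxlhotyakumw".

kendxlhotyakumw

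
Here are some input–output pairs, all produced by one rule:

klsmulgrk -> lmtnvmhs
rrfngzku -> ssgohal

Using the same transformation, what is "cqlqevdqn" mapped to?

drmrfwer

Each output is the input with this applied: shift every letter 1 place forward in the alphabet (wrapping around), then delete the last character.
Applying both steps to "cqlqevdqn": "drmrfwero", then "drmrfwer".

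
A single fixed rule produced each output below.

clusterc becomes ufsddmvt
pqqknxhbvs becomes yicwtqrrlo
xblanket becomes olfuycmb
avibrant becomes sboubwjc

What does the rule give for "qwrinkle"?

olmfrxsj

The rule is to swap the front and back halves of the string, then shift every letter 1 place forward in the alphabet (wrapping around).
Applying both steps to "qwrinkle": "nkleqwri", then "olmfrxsj".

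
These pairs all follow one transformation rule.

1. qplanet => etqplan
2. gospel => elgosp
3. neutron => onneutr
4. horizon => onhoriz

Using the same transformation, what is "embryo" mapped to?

yoembr

In each case the input is transformed by: move the last 2 characters to the front (rotate right by 2).
Doing the same to "embryo": "yoembr".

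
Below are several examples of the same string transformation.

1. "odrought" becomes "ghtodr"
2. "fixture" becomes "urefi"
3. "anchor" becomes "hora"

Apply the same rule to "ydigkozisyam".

Looking at the pairs, the operation is to move the last 3 characters to the front (rotate right by 3), then delete the last 2 characters.
Working it through for "ydigkozisyam": intermediate "yamydigkozis", final "yamydigkoz".

yamydigkoz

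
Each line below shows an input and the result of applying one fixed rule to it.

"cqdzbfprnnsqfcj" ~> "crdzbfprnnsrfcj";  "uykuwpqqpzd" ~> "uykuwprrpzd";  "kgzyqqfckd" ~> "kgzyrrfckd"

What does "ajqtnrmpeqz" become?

ajrtnrmperz

What's happening: replace every "q" with "r".
"ajqtnrmpeqz" → "ajrtnrmperz".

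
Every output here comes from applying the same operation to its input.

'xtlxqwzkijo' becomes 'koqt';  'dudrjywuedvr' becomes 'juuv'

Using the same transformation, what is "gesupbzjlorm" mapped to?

The rule is to keep one character in every 3, starting at position 2 (positions 2nd, 5th, 8th, ...), then sort the characters into alphabetical order.
On "gesupbzjlorm": the first step gives "epjr", and the second then gives "ejpr".

ejpr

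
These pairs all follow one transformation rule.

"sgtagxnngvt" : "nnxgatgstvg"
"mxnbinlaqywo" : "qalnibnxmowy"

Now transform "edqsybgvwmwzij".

Each output is the input with this applied: reverse the string, then move the first 3 characters to the end (rotate left by 3).
Working it through for "edqsybgvwmwzij": intermediate "jizwmwvgbysqde", final "wmwvgbysqdejiz".
(Check on "sgtagxnngvt": → "tvgnnxgatgs" → "nnxgatgstvg" ✓)

wmwvgbysqdejiz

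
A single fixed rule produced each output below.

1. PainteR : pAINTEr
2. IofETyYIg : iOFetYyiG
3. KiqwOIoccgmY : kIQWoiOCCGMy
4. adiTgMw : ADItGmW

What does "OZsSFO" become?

What's happening: flip the case of every letter.
Applying that to "OZsSFO" gives "ozSsfo".

ozSsfo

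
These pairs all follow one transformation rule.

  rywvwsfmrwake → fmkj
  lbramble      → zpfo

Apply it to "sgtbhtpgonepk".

Looking at the pairs, the operation is to shift every letter 12 places backward in the alphabet (wrapping around), then keep only the first 4 characters.
Applying both steps to "sgtbhtpgonepk": "guhpvhducbsdy", then "guhp".
(Check on "rywvwsfmrwake": → "fmkjkgtafkoys" → "fmkj" ✓)

guhp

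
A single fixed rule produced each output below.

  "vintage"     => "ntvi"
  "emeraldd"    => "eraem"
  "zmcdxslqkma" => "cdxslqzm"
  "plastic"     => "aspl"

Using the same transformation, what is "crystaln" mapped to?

In each case the input is transformed by: delete the last 3 characters, then move the first 2 characters to the end (rotate left by 2).
On "crystaln": the first step gives "cryst", and the second then gives "ystcr".

ystcr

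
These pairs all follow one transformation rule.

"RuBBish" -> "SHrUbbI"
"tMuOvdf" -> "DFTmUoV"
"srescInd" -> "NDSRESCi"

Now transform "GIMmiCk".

cKgimMI

Each output is the input with this applied: move the last 2 characters to the front (rotate right by 2), then flip the case of every letter.
On "GIMmiCk": the first step gives "CkGIMmi", and the second then gives "cKgimMI".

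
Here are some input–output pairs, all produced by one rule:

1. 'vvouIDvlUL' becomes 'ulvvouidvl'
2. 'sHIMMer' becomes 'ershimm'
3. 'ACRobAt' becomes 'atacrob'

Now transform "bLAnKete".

teblanke

The transformation: move the last 2 characters to the front (rotate right by 2), then convert every letter to lowercase.
Doing the same to "bLAnKete": "teblanke".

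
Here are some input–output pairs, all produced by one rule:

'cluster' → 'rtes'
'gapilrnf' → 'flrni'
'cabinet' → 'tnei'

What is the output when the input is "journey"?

yner

Rule — delete the first 3 characters, then swap the first and last characters.
Applying both steps to "journey": "rney", then "yner".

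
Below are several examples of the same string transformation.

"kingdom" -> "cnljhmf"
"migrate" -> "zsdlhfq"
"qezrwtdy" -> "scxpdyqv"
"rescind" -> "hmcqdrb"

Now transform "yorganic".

mhbxnqfz

What's happening: move the last 3 characters to the front (rotate right by 3), then shift every letter 1 place backward in the alphabet (wrapping around).
On "yorganic" that produces "mhbxnqfz".
(Check on "qezrwtdy": → "tdyqezrw" → "scxpdyqv" ✓)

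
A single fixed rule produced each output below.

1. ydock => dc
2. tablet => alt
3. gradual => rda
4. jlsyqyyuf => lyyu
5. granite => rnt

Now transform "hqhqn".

The pattern: keep every other character starting from the second (positions 2nd, 4th, 6th, ...).
For "hqhqn" the result is "qq".

qq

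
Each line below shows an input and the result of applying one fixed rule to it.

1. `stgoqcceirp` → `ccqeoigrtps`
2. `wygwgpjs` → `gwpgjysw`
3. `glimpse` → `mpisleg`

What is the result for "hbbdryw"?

drbybwh

Each output is the input with this applied: take characters alternately from the front and the back (1st, last, 2nd, 2nd-last, ...), then reverse the string.
Applying both steps to "hbbdryw": "hwbybrd", then "drbybwh".
(Check on "stgoqcceirp": → "sptrgioeqcc" → "ccqeoigrtps" ✓)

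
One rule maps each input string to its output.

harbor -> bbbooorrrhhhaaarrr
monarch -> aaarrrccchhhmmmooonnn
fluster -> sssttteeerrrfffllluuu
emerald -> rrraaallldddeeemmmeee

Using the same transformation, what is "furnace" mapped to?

The transformation: move the first 3 characters to the end (rotate left by 3), then repeat every character 3 times.
For "furnace", step one produces "nacefur"; step two turns that into "nnnaaaccceeefffuuurrr".

nnnaaaccceeefffuuurrr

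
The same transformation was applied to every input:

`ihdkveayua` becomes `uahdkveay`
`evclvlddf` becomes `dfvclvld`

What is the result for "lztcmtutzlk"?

In each case the input is transformed by: delete the first character, then move the last 2 characters to the front (rotate right by 2).
Working it through for "lztcmtutzlk": intermediate "ztcmtutzlk", final "lkztcmtutz".

lkztcmtutz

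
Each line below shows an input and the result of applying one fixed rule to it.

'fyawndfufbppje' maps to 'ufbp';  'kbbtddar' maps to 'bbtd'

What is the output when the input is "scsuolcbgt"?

uolc

What's happening: move the last 3 characters to the front (rotate right by 3), then keep only the last 4 characters.
On "scsuolcbgt": the first step gives "bgtscsuolc", and the second then gives "uolc".
(Check on "fyawndfufbppje": → "pjefyawndfufbp" → "ufbp" ✓)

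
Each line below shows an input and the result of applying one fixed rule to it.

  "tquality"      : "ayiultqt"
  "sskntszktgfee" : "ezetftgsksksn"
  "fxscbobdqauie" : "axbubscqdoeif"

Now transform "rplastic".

atcsirlp

Rule — sort the characters into alphabetical order, then take characters alternately from the front and the back (1st, last, 2nd, 2nd-last, ...).
On "rplastic": the first step gives "acilprst", and the second then gives "atcsirlp".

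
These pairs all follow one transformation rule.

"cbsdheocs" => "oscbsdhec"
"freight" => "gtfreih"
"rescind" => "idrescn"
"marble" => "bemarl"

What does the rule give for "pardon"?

dnparo

Looking at the pairs, the operation is to move the last 2 characters to the front (rotate right by 2), then swap the first and last characters.
Working it through for "pardon": intermediate "onpard", final "dnparo".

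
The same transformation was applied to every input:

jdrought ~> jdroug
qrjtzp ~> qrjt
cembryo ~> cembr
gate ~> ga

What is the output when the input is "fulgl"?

ful

In each case the input is transformed by: delete the last 2 characters.
Applying that to "fulgl" gives "ful".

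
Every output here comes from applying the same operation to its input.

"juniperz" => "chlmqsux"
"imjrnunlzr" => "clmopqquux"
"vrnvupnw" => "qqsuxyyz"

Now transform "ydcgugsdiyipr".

Each output is the input with this applied: shift every letter 3 places forward in the alphabet (wrapping around), then sort the characters into alphabetical order.
On "ydcgugsdiyipr" that produces "bbfggjjllsuvx".
(Check on "vrnvupnw": → "yuqyxsqz" → "qqsuxyyz" ✓)

bbfggjjllsuvx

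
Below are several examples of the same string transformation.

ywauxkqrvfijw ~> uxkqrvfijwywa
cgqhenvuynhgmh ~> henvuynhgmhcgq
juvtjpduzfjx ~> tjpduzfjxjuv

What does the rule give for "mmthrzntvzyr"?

hrzntvzyrmmt

What's happening: move the first 3 characters to the end (rotate left by 3).
Doing the same to "mmthrzntvzyr": "hrzntvzyrmmt".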